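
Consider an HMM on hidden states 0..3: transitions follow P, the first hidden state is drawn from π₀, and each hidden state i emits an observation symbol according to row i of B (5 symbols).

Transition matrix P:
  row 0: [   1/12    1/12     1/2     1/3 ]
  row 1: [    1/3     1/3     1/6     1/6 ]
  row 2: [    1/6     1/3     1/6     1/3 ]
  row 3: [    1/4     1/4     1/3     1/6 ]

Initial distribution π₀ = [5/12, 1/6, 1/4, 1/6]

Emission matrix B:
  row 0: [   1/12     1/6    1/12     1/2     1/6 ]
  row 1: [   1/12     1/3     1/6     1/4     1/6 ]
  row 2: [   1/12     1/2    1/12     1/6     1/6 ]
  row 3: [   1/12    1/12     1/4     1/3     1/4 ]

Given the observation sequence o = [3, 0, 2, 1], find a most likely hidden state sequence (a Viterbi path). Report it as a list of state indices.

t=0: δ = [2.083e-01, 4.167e-02, 4.167e-02, 5.556e-02]  (obs o_0=3)
t=1: δ = [1.447e-03, 1.447e-03, 8.681e-03, 5.787e-03]  ψ = [0, 0, 0, 0]  (obs o_1=0)
t=2: δ = [1.206e-04, 4.823e-04, 1.608e-04, 7.234e-04]  ψ = [2, 2, 3, 2]  (obs o_2=2)
t=3: δ = [3.014e-05, 6.028e-05, 1.206e-04, 1.005e-05]  ψ = [3, 3, 3, 3]  (obs o_3=1)
backtrack: best end state = 2; path = [0, 2, 3, 2]

path = [0, 2, 3, 2]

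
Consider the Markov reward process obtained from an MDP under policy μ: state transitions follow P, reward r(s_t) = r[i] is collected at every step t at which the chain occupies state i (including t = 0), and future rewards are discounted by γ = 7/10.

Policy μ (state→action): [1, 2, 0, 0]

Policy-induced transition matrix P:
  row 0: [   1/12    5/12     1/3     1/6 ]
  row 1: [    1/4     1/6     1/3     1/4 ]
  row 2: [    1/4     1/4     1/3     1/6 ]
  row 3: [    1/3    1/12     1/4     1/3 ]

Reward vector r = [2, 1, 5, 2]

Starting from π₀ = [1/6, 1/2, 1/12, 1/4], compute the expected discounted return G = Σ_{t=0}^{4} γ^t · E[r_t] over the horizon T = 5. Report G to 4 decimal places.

G = 6.5771

t=0: π = [0.1667, 0.5000, 0.0833, 0.2500], E[r] = 1.7500, γ^t·E[r] = 1.750000, running G = 1.750000
t=1: π = [0.2431, 0.1944, 0.3125, 0.2500], E[r] = 2.7431, γ^t·E[r] = 1.920139, running G = 3.670139
t=2: π = [0.2303, 0.2326, 0.3125, 0.2245], E[r] = 2.7049, γ^t·E[r] = 1.325382, running G = 4.995521
t=3: π = [0.2303, 0.2316, 0.3146, 0.2235], E[r] = 2.7123, γ^t·E[r] = 0.930315, running G = 5.925836
t=4: π = [0.2302, 0.2318, 0.3147, 0.2232], E[r] = 2.7123, γ^t·E[r] = 0.651220, running G = 6.577056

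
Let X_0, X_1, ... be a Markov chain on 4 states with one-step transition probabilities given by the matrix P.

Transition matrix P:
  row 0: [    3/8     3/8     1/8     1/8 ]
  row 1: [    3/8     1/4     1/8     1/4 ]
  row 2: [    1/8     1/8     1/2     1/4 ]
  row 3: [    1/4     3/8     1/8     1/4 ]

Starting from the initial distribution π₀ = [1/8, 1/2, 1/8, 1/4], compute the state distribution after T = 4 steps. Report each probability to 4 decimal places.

t=0: π = [0.1250, 0.5000, 0.1250, 0.2500]
t=1: π = [0.3125, 0.2813, 0.1719, 0.2344]
t=2: π = [0.3027, 0.2969, 0.1895, 0.2109]
t=3: π = [0.3013, 0.2905, 0.1960, 0.2122]
t=4: π = [0.2995, 0.2897, 0.1985, 0.2123]

π = [0.2995, 0.2897, 0.1985, 0.2123]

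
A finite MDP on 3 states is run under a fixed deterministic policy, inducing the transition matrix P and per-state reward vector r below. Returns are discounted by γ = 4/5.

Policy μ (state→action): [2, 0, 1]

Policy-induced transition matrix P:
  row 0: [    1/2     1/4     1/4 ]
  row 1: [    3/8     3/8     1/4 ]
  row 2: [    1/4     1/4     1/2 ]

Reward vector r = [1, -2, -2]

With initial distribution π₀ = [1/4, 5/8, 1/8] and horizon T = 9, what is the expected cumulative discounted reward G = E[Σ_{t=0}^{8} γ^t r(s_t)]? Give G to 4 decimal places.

G = -4.0602

t=0: π = [0.2500, 0.6250, 0.1250], E[r] = -1.2500, γ^t·E[r] = -1.250000, running G = -1.250000
t=1: π = [0.3906, 0.3281, 0.2813], E[r] = -0.8281, γ^t·E[r] = -0.662500, running G = -1.912500
t=2: π = [0.3887, 0.2910, 0.3203], E[r] = -0.8340, γ^t·E[r] = -0.533750, running G = -2.446250
t=3: π = [0.3835, 0.2864, 0.3301], E[r] = -0.8494, γ^t·E[r] = -0.434875, running G = -2.881125
t=4: π = [0.3817, 0.2858, 0.3325], E[r] = -0.8549, γ^t·E[r] = -0.350188, running G = -3.231313
t=5: π = [0.3811, 0.2857, 0.3331], E[r] = -0.8566, γ^t·E[r] = -0.280679, running G = -3.511991
t=6: π = [0.3810, 0.2857, 0.3333], E[r] = -0.8570, γ^t·E[r] = -0.224656, running G = -3.736647
t=7: π = [0.3810, 0.2857, 0.3333], E[r] = -0.8571, γ^t·E[r] = -0.179748, running G = -3.916395
t=8: π = [0.3810, 0.2857, 0.3333], E[r] = -0.8571, γ^t·E[r] = -0.143803, running G = -4.060198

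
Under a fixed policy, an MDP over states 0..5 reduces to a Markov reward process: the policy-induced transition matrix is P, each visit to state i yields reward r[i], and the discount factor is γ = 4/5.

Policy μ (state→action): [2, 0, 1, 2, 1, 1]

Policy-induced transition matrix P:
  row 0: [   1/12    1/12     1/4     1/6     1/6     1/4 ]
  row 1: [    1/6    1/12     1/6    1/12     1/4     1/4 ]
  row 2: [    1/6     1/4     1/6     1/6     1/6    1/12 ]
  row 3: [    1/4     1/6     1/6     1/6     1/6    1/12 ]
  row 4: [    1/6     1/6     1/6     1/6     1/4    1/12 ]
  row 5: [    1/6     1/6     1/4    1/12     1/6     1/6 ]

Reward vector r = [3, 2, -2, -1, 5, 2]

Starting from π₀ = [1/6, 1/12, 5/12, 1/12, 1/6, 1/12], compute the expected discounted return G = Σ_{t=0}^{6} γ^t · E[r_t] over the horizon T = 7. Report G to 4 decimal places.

G = 5.3210

t=0: π = [0.1667, 0.0833, 0.4167, 0.0833, 0.1667, 0.0833], E[r] = 0.7500, γ^t·E[r] = 0.750000, running G = 0.750000
t=1: π = [0.1597, 0.1806, 0.1875, 0.1528, 0.1875, 0.1319], E[r] = 1.5139, γ^t·E[r] = 1.211111, running G = 1.961111
t=2: π = [0.1661, 0.1539, 0.1910, 0.1406, 0.1973, 0.1510], E[r] = 1.5723, γ^t·E[r] = 1.006296, running G = 2.967407
t=3: π = [0.1645, 0.1559, 0.1931, 0.1413, 0.1959, 0.1493], E[r] = 1.5562, γ^t·E[r] = 0.796790, running G = 3.764198
t=4: π = [0.1647, 0.1561, 0.1928, 0.1412, 0.1960, 0.1492], E[r] = 1.5577, γ^t·E[r] = 0.638040, running G = 4.402237
t=5: π = [0.1647, 0.1560, 0.1928, 0.1412, 0.1960, 0.1492], E[r] = 1.5577, γ^t·E[r] = 0.510436, running G = 4.912673
t=6: π = [0.1647, 0.1560, 0.1928, 0.1412, 0.1960, 0.1492], E[r] = 1.5577, γ^t·E[r] = 0.408344, running G = 5.321016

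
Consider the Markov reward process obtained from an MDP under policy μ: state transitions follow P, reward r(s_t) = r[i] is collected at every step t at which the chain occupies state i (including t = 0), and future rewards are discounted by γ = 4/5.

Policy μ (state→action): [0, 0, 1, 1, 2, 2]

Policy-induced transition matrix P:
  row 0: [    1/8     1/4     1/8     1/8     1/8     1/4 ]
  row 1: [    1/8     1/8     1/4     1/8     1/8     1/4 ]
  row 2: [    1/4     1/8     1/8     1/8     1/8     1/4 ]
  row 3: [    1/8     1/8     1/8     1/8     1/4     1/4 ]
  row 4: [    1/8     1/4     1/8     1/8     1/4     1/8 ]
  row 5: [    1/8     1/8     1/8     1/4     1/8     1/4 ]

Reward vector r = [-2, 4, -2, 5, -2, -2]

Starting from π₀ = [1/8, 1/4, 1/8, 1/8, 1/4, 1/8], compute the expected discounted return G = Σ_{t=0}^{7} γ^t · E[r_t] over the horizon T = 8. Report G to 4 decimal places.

t=0: π = [0.1250, 0.2500, 0.1250, 0.1250, 0.2500, 0.1250], E[r] = 0.3750, γ^t·E[r] = 0.375000, running G = 0.375000
t=1: π = [0.1406, 0.1719, 0.1563, 0.1406, 0.1719, 0.2188], E[r] = 0.0156, γ^t·E[r] = 0.012500, running G = 0.387500
t=2: π = [0.1445, 0.1641, 0.1465, 0.1523, 0.1641, 0.2285], E[r] = 0.0508, γ^t·E[r] = 0.032500, running G = 0.420000
t=3: π = [0.1433, 0.1636, 0.1455, 0.1536, 0.1646, 0.2295], E[r] = 0.0564, γ^t·E[r] = 0.028875, running G = 0.448875
t=4: π = [0.1432, 0.1635, 0.1454, 0.1537, 0.1648, 0.2294], E[r] = 0.0567, γ^t·E[r] = 0.023225, running G = 0.472100
t=5: π = [0.1432, 0.1635, 0.1454, 0.1537, 0.1648, 0.2294], E[r] = 0.0567, γ^t·E[r] = 0.018585, running G = 0.490685
t=6: π = [0.1432, 0.1635, 0.1454, 0.1537, 0.1648, 0.2294], E[r] = 0.0567, γ^t·E[r] = 0.014869, running G = 0.505554
t=7: π = [0.1432, 0.1635, 0.1454, 0.1537, 0.1648, 0.2294], E[r] = 0.0567, γ^t·E[r] = 0.011894, running G = 0.517448

G = 0.5174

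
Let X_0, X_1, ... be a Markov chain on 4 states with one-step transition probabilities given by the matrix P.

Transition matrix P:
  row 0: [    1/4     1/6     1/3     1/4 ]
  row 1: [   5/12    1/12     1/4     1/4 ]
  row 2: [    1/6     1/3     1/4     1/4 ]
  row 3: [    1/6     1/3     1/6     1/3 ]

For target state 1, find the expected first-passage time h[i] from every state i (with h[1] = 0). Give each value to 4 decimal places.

First-step conditioning: h[1] = 0; for i ≠ 1, h[i] = 1 + Σ_k P[i][k]·h[k].
  h[0] = 1 + 1/4·h[0] + 1/3·h[2] + 1/4·h[3]
  h[2] = 1 + 1/6·h[0] + 1/4·h[2] + 1/4·h[3]
  h[3] = 1 + 1/6·h[0] + 1/6·h[2] + 1/3·h[3]
Solving the 3×3 linear system over states ≠ 1 gives exactly h = [39/10, 0, 33/10, 33/10] (h[1] = 0 is the target).

h = [3.9000, 0.0000, 3.3000, 3.3000]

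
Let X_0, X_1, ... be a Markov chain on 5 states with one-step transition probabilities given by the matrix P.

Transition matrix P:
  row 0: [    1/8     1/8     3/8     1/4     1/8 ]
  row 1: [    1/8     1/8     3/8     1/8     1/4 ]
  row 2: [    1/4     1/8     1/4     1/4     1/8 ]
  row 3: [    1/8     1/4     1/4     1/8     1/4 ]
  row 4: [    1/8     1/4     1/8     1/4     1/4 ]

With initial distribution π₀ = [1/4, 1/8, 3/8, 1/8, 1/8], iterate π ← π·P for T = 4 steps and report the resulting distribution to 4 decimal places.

π = [0.1584, 0.1749, 0.2671, 0.2028, 0.1967]

t=0: π = [0.2500, 0.1250, 0.3750, 0.1250, 0.1250]
t=1: π = [0.1719, 0.1563, 0.2813, 0.2188, 0.1719]
t=2: π = [0.1602, 0.1738, 0.2695, 0.2031, 0.1934]
t=3: π = [0.1587, 0.1746, 0.2676, 0.2029, 0.1963]
t=4: π = [0.1584, 0.1749, 0.2671, 0.2028, 0.1967]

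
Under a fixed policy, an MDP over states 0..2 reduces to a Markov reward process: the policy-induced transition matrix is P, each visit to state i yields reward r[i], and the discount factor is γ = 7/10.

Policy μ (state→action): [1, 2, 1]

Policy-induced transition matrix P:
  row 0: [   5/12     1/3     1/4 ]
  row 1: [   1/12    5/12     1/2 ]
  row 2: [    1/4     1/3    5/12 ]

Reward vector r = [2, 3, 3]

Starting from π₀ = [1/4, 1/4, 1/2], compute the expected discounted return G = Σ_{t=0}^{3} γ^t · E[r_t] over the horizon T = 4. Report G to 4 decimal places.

t=0: π = [0.2500, 0.2500, 0.5000], E[r] = 2.7500, γ^t·E[r] = 2.750000, running G = 2.750000
t=1: π = [0.2500, 0.3542, 0.3958], E[r] = 2.7500, γ^t·E[r] = 1.925000, running G = 4.675000
t=2: π = [0.2326, 0.3628, 0.4045], E[r] = 2.7674, γ^t·E[r] = 1.356007, running G = 6.031007
t=3: π = [0.2283, 0.3636, 0.4081], E[r] = 2.7717, γ^t·E[r] = 0.950694, running G = 6.981701

G = 6.9817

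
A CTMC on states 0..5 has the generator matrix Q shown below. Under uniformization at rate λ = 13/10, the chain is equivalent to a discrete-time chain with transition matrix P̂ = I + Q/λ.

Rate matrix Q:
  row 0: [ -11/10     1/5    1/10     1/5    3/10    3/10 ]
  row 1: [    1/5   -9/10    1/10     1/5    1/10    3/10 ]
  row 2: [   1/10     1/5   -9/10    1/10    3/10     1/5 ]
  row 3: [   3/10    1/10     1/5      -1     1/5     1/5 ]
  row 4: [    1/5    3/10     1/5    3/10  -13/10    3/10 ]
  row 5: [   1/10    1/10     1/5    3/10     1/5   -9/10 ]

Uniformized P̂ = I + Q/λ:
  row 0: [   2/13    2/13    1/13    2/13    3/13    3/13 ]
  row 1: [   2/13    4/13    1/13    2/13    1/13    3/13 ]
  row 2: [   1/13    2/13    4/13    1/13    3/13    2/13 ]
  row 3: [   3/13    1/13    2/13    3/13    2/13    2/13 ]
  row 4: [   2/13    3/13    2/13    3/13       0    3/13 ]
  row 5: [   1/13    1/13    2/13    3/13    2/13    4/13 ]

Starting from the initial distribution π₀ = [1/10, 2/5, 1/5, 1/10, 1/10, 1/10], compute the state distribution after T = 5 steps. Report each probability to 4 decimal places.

t=0: π = [0.1000, 0.4000, 0.2000, 0.1000, 0.1000, 0.1000]
t=1: π = [0.1385, 0.2077, 0.1462, 0.1615, 0.1308, 0.2154]
t=2: π = [0.1385, 0.1669, 0.1497, 0.1817, 0.1396, 0.2237]
t=3: π = [0.1391, 0.1591, 0.1534, 0.1843, 0.1417, 0.2225]
t=4: π = [0.1391, 0.1579, 0.1545, 0.1842, 0.1423, 0.2219]
t=5: π = [0.1391, 0.1578, 0.1548, 0.1841, 0.1424, 0.2218]

π = [0.1391, 0.1578, 0.1548, 0.1841, 0.1424, 0.2218]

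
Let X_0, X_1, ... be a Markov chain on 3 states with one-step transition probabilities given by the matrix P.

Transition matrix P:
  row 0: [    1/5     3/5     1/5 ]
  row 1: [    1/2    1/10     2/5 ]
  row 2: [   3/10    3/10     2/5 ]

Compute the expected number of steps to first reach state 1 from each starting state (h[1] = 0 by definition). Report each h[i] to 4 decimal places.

First-step conditioning: h[1] = 0; for i ≠ 1, h[i] = 1 + Σ_k P[i][k]·h[k].
  h[0] = 1 + 1/5·h[0] + 1/5·h[2]
  h[2] = 1 + 3/10·h[0] + 2/5·h[2]
Solving the 2×2 linear system over states ≠ 1 gives exactly h = [40/21, 0, 55/21] (h[1] = 0 is the target).

h = [1.9048, 0.0000, 2.6190]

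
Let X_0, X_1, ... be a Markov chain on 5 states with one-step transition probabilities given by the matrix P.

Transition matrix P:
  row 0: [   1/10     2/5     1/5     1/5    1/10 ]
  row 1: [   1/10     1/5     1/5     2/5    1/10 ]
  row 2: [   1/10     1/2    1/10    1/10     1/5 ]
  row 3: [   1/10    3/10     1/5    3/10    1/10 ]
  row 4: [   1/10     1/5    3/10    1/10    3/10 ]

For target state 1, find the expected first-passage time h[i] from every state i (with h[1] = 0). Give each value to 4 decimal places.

First-step conditioning: h[1] = 0; for i ≠ 1, h[i] = 1 + Σ_k P[i][k]·h[k].
  h[0] = 1 + 1/10·h[0] + 1/5·h[2] + 1/5·h[3] + 1/10·h[4]
  h[2] = 1 + 1/10·h[0] + 1/10·h[2] + 1/10·h[3] + 1/5·h[4]
  h[3] = 1 + 1/10·h[0] + 1/5·h[2] + 3/10·h[3] + 1/10·h[4]
  h[4] = 1 + 1/10·h[0] + 3/10·h[2] + 1/10·h[3] + 3/10·h[4]
Solving the 4×4 linear system over states ≠ 1 gives exactly h = [870/323, 0, 800/323, 2900/969, 3200/969] (h[1] = 0 is the target).

h = [2.6935, 0.0000, 2.4768, 2.9928, 3.3024]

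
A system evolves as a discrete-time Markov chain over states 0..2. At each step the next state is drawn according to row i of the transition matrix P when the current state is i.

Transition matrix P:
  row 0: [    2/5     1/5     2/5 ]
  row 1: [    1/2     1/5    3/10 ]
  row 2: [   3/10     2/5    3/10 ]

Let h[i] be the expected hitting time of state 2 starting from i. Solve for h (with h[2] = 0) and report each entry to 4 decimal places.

First-step conditioning: h[2] = 0; for i ≠ 2, h[i] = 1 + Σ_k P[i][k]·h[k].
  h[0] = 1 + 2/5·h[0] + 1/5·h[1]
  h[1] = 1 + 1/2·h[0] + 1/5·h[1]
Solving the 2×2 linear system over states ≠ 2 gives exactly h = [50/19, 55/19, 0] (h[2] = 0 is the target).

h = [2.6316, 2.8947, 0.0000]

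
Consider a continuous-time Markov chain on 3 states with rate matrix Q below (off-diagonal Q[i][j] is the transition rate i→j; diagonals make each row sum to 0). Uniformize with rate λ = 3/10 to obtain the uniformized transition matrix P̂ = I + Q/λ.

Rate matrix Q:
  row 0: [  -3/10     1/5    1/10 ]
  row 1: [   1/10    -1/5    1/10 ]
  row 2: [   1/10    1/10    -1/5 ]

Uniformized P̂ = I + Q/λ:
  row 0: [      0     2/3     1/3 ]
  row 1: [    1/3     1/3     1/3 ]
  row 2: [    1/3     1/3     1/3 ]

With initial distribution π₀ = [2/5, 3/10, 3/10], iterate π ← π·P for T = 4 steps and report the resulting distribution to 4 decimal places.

t=0: π = [0.4000, 0.3000, 0.3000]
t=1: π = [0.2000, 0.4667, 0.3333]
t=2: π = [0.2667, 0.4000, 0.3333]
t=3: π = [0.2444, 0.4222, 0.3333]
t=4: π = [0.2519, 0.4148, 0.3333]

π = [0.2519, 0.4148, 0.3333]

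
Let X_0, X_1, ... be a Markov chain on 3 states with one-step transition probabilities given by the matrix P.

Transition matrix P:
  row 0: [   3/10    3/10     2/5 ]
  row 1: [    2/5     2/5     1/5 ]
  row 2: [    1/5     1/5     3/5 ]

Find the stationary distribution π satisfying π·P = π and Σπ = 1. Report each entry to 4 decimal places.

Balance equations π_j = Σ_i π_i·P[i][j]:
  π_0 = 3/10·π_0 + 2/5·π_1 + 1/5·π_2
  π_1 = 3/10·π_0 + 2/5·π_1 + 1/5·π_2
  normalize: π_0 + π_1 + π_2 = 1
Solving the linear system gives exactly π = [2/7, 2/7, 3/7].

π = [0.2857, 0.2857, 0.4286]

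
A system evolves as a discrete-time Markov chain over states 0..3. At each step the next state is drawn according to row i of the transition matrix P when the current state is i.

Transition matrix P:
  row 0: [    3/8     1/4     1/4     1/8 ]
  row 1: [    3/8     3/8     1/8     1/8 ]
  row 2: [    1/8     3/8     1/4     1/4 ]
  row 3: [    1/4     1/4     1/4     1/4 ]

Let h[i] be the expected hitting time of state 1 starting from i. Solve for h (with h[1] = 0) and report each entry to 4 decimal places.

h = [3.5556, 0.0000, 3.1111, 3.5556]

First-step conditioning: h[1] = 0; for i ≠ 1, h[i] = 1 + Σ_k P[i][k]·h[k].
  h[0] = 1 + 3/8·h[0] + 1/4·h[2] + 1/8·h[3]
  h[2] = 1 + 1/8·h[0] + 1/4·h[2] + 1/4·h[3]
  h[3] = 1 + 1/4·h[0] + 1/4·h[2] + 1/4·h[3]
Solving the 3×3 linear system over states ≠ 1 gives exactly h = [32/9, 0, 28/9, 32/9] (h[1] = 0 is the target).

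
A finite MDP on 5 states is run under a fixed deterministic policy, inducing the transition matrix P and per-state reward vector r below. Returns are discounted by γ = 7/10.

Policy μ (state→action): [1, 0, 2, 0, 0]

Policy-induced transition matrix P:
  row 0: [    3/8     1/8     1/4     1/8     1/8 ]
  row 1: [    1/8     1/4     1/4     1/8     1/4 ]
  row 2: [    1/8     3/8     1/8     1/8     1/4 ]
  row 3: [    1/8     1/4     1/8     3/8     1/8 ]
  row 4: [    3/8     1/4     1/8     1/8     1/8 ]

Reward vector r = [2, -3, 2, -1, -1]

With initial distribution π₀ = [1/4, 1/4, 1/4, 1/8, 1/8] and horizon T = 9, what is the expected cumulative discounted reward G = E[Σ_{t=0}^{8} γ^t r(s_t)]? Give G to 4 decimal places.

G = -0.5858

t=0: π = [0.2500, 0.2500, 0.2500, 0.1250, 0.1250], E[r] = 0.0000, γ^t·E[r] = 0.000000, running G = 0.000000
t=1: π = [0.2188, 0.2500, 0.1875, 0.1563, 0.1875], E[r] = -0.2813, γ^t·E[r] = -0.196875, running G = -0.196875
t=2: π = [0.2266, 0.2461, 0.1836, 0.1641, 0.1797], E[r] = -0.2617, γ^t·E[r] = -0.128242, running G = -0.325117
t=3: π = [0.2266, 0.2446, 0.1841, 0.1660, 0.1787], E[r] = -0.2573, γ^t·E[r] = -0.088262, running G = -0.413379
t=4: π = [0.2263, 0.2447, 0.1839, 0.1665, 0.1786], E[r] = -0.2587, γ^t·E[r] = -0.062121, running G = -0.475500
t=5: π = [0.2262, 0.2447, 0.1839, 0.1666, 0.1786], E[r] = -0.2591, γ^t·E[r] = -0.043545, running G = -0.519045
t=6: π = [0.2262, 0.2447, 0.1839, 0.1667, 0.1786], E[r] = -0.2592, γ^t·E[r] = -0.030496, running G = -0.549541
t=7: π = [0.2262, 0.2447, 0.1839, 0.1667, 0.1786], E[r] = -0.2592, γ^t·E[r] = -0.021350, running G = -0.570891
t=8: π = [0.2262, 0.2447, 0.1839, 0.1667, 0.1786], E[r] = -0.2593, γ^t·E[r] = -0.014946, running G = -0.585837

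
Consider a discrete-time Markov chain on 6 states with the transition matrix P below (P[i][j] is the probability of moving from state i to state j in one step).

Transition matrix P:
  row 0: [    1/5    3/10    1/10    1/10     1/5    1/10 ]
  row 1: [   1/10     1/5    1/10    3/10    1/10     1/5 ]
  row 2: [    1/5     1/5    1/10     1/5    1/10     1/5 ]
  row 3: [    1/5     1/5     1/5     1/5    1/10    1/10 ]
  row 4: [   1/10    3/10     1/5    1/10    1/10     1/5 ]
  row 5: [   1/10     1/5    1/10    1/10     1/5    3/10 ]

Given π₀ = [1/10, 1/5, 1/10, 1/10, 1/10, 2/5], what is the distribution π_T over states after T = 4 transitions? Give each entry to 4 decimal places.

t=0: π = [0.1000, 0.2000, 0.1000, 0.1000, 0.1000, 0.4000]
t=1: π = [0.1300, 0.2200, 0.1200, 0.1600, 0.1500, 0.2200]
t=2: π = [0.1410, 0.2280, 0.1310, 0.1720, 0.1350, 0.1930]
t=3: π = [0.1444, 0.2276, 0.1307, 0.1759, 0.1334, 0.1880]
t=4: π = [0.1451, 0.2278, 0.1309, 0.1762, 0.1332, 0.1868]

π = [0.1451, 0.2278, 0.1309, 0.1762, 0.1332, 0.1868]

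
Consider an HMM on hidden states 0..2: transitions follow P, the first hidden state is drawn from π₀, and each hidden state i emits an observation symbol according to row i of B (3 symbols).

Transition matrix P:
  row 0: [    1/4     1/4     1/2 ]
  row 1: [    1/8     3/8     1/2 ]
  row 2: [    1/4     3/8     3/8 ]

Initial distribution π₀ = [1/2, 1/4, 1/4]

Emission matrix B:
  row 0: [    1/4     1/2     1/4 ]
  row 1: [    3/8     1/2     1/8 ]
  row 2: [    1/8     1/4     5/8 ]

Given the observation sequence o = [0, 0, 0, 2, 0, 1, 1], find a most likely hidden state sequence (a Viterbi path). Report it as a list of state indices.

path = [1, 1, 1, 2, 1, 1, 1]

t=0: δ = [1.250e-01, 9.375e-02, 3.125e-02]  (obs o_0=0)
t=1: δ = [7.812e-03, 1.318e-02, 7.812e-03]  ψ = [0, 1, 0]  (obs o_1=0)
t=2: δ = [4.883e-04, 1.854e-03, 8.240e-04]  ψ = [0, 1, 1]  (obs o_2=0)
t=3: δ = [5.794e-05, 8.690e-05, 5.794e-04]  ψ = [1, 1, 1]  (obs o_3=2)
t=4: δ = [3.621e-05, 8.147e-05, 2.716e-05]  ψ = [2, 2, 2]  (obs o_4=0)
t=5: δ = [5.092e-06, 1.528e-05, 1.018e-05]  ψ = [1, 1, 1]  (obs o_5=1)
t=6: δ = [1.273e-06, 2.864e-06, 1.910e-06]  ψ = [2, 1, 1]  (obs o_6=1)
backtrack: best end state = 1; path = [1, 1, 1, 2, 1, 1, 1]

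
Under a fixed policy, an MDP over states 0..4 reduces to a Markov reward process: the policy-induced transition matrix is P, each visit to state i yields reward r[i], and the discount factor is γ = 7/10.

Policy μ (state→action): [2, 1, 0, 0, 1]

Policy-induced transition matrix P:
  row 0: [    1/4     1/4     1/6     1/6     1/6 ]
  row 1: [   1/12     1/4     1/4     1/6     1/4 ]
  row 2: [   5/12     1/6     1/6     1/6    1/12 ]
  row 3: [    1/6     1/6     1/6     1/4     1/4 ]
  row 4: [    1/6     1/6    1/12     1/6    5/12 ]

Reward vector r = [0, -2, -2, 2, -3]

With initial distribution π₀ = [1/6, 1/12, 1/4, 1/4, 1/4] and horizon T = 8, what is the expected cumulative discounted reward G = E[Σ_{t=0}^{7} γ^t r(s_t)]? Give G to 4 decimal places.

t=0: π = [0.1667, 0.0833, 0.2500, 0.2500, 0.2500], E[r] = -0.9167, γ^t·E[r] = -0.916667, running G = -0.916667
t=1: π = [0.2361, 0.1875, 0.1528, 0.1875, 0.2361], E[r] = -1.0139, γ^t·E[r] = -0.709722, running G = -1.626389
t=2: π = [0.2089, 0.2020, 0.1626, 0.1823, 0.2442], E[r] = -1.0972, γ^t·E[r] = -0.537639, running G = -2.164028
t=3: π = [0.2079, 0.2009, 0.1631, 0.1819, 0.2462], E[r] = -1.1030, γ^t·E[r] = -0.378316, running G = -2.542343
t=4: π = [0.2080, 0.2007, 0.1629, 0.1818, 0.2465], E[r] = -1.1032, γ^t·E[r] = -0.264868, running G = -2.807212
t=5: π = [0.2080, 0.2007, 0.1629, 0.1818, 0.2466], E[r] = -1.1033, γ^t·E[r] = -0.185437, running G = -2.992648
t=6: π = [0.2080, 0.2007, 0.1628, 0.1818, 0.2466], E[r] = -1.1034, γ^t·E[r] = -0.129812, running G = -3.122460
t=7: π = [0.2080, 0.2007, 0.1628, 0.1818, 0.2466], E[r] = -1.1034, γ^t·E[r] = -0.090869, running G = -3.213329

G = -3.2133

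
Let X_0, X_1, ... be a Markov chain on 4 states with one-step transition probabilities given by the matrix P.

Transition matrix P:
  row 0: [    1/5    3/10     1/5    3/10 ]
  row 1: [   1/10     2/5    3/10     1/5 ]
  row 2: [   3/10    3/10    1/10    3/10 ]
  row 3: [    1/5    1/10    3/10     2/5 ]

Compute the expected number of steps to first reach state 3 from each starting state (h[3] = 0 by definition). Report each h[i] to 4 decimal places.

h = [3.7500, 4.1667, 3.7500, 0.0000]

First-step conditioning: h[3] = 0; for i ≠ 3, h[i] = 1 + Σ_k P[i][k]·h[k].
  h[0] = 1 + 1/5·h[0] + 3/10·h[1] + 1/5·h[2]
  h[1] = 1 + 1/10·h[0] + 2/5·h[1] + 3/10·h[2]
  h[2] = 1 + 3/10·h[0] + 3/10·h[1] + 1/10·h[2]
Solving the 3×3 linear system over states ≠ 3 gives exactly h = [15/4, 25/6, 15/4, 0] (h[3] = 0 is the target).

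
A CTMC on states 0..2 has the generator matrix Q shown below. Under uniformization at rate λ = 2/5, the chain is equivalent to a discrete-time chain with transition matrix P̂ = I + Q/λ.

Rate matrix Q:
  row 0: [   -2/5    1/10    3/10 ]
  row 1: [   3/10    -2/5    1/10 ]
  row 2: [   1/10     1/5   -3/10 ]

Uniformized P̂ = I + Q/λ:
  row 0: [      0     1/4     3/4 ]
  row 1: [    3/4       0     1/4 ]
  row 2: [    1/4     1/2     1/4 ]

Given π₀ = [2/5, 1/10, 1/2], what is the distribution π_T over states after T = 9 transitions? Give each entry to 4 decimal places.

t=0: π = [0.4000, 0.1000, 0.5000]
t=1: π = [0.2000, 0.3500, 0.4500]
t=2: π = [0.3750, 0.2750, 0.3500]
t=3: π = [0.2938, 0.2688, 0.4375]
t=4: π = [0.3109, 0.2922, 0.3969]
t=5: π = [0.3184, 0.2762, 0.4055]
t=6: π = [0.3085, 0.2823, 0.4092]
t=7: π = [0.3140, 0.2817, 0.4042]
t=8: π = [0.3123, 0.2806, 0.4070]
t=9: π = [0.3122, 0.2816, 0.4062]

π = [0.3122, 0.2816, 0.4062]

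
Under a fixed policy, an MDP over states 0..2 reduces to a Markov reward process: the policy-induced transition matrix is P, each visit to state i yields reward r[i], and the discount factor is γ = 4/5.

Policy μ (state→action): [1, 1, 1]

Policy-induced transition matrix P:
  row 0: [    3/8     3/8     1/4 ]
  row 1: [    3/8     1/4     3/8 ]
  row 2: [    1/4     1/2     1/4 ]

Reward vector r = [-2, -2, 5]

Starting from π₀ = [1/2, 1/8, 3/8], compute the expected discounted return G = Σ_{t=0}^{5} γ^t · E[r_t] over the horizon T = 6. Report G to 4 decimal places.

G = 0.6646

t=0: π = [0.5000, 0.1250, 0.3750], E[r] = 0.6250, γ^t·E[r] = 0.625000, running G = 0.625000
t=1: π = [0.3281, 0.4063, 0.2656], E[r] = -0.1406, γ^t·E[r] = -0.112500, running G = 0.512500
t=2: π = [0.3418, 0.3574, 0.3008], E[r] = 0.1055, γ^t·E[r] = 0.067500, running G = 0.580000
t=3: π = [0.3374, 0.3679, 0.2947], E[r] = 0.0627, γ^t·E[r] = 0.032125, running G = 0.612125
t=4: π = [0.3382, 0.3658, 0.2960], E[r] = 0.0719, γ^t·E[r] = 0.029463, running G = 0.641588
t=5: π = [0.3380, 0.3663, 0.2957], E[r] = 0.0701, γ^t·E[r] = 0.022975, running G = 0.664563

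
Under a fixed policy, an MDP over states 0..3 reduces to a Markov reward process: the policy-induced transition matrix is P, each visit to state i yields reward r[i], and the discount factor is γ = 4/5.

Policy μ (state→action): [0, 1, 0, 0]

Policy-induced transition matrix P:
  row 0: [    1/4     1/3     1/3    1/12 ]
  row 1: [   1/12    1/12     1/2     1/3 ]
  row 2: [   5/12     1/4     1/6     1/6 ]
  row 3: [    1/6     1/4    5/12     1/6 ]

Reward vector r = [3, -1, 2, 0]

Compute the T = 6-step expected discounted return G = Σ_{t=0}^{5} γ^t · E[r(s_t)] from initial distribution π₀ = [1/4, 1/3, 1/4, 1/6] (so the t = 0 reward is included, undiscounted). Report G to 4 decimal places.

t=0: π = [0.2500, 0.3333, 0.2500, 0.1667], E[r] = 0.9167, γ^t·E[r] = 0.916667, running G = 0.916667
t=1: π = [0.2222, 0.2153, 0.3611, 0.2014], E[r] = 1.1736, γ^t·E[r] = 0.938889, running G = 1.855556
t=2: π = [0.2575, 0.2326, 0.3258, 0.1840], E[r] = 1.1916, γ^t·E[r] = 0.762593, running G = 2.618148
t=3: π = [0.2502, 0.2327, 0.3331, 0.1840], E[r] = 1.1842, γ^t·E[r] = 0.606296, running G = 3.224444
t=4: π = [0.2514, 0.2321, 0.3319, 0.1846], E[r] = 1.1860, γ^t·E[r] = 0.485789, running G = 3.710234
t=5: π = [0.2513, 0.2323, 0.3321, 0.1844], E[r] = 1.1857, γ^t·E[r] = 0.388515, running G = 4.098749

G = 4.0987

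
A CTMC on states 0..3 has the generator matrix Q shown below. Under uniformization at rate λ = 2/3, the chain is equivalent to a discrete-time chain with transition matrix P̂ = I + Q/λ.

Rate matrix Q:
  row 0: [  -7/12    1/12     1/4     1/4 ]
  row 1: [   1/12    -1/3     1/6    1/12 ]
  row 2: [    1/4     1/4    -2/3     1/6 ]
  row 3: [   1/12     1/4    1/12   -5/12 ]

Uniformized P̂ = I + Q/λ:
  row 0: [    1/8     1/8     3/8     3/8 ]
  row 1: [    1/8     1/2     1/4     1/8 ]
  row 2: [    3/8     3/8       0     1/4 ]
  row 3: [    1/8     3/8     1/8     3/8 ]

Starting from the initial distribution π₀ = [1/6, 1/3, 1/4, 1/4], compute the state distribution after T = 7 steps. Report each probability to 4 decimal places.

π = [0.1729, 0.3792, 0.1916, 0.2562]

t=0: π = [0.1667, 0.3333, 0.2500, 0.2500]
t=1: π = [0.1875, 0.3750, 0.1771, 0.2604]
t=2: π = [0.1693, 0.3750, 0.1966, 0.2591]
t=3: π = [0.1742, 0.3796, 0.1896, 0.2567]
t=4: π = [0.1724, 0.3789, 0.1923, 0.2564]
t=5: π = [0.1731, 0.3793, 0.1914, 0.2562]
t=6: π = [0.1729, 0.3791, 0.1917, 0.2563]
t=7: π = [0.1729, 0.3792, 0.1916, 0.2562]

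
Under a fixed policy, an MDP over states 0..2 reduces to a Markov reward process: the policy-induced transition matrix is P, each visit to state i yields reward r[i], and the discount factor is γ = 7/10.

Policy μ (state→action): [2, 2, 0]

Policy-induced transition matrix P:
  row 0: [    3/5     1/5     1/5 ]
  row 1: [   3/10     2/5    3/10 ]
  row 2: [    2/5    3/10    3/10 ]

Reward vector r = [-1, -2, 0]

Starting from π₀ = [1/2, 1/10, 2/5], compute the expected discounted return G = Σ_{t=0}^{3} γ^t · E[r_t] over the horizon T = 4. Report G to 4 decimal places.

t=0: π = [0.5000, 0.1000, 0.4000], E[r] = -0.7000, γ^t·E[r] = -0.700000, running G = -0.700000
t=1: π = [0.4900, 0.2600, 0.2500], E[r] = -1.0100, γ^t·E[r] = -0.707000, running G = -1.407000
t=2: π = [0.4720, 0.2770, 0.2510], E[r] = -1.0260, γ^t·E[r] = -0.502740, running G = -1.909740
t=3: π = [0.4667, 0.2805, 0.2528], E[r] = -1.0277, γ^t·E[r] = -0.352501, running G = -2.262241

G = -2.2622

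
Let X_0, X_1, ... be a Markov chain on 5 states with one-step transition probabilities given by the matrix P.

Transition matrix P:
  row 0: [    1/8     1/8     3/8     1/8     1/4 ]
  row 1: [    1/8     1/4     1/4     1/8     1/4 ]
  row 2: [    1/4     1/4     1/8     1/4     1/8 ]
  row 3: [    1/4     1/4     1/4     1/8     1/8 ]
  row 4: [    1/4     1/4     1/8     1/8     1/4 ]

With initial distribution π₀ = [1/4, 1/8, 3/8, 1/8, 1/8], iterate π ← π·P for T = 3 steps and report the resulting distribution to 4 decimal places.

t=0: π = [0.2500, 0.1250, 0.3750, 0.1250, 0.1250]
t=1: π = [0.2031, 0.2188, 0.2188, 0.1719, 0.1875]
t=2: π = [0.1973, 0.2246, 0.2246, 0.1523, 0.2012]
t=3: π = [0.1973, 0.2253, 0.2214, 0.1531, 0.2029]

π = [0.1973, 0.2253, 0.2214, 0.1531, 0.2029]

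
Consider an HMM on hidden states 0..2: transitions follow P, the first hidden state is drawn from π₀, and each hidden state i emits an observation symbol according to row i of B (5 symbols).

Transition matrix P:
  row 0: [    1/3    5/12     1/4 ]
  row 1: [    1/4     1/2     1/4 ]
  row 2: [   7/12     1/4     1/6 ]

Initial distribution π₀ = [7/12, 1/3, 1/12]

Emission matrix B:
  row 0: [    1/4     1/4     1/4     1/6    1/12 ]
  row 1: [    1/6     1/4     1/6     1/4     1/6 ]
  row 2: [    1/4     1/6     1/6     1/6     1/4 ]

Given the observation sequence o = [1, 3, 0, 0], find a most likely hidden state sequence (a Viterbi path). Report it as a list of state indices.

path = [0, 1, 2, 0]

t=0: δ = [1.458e-01, 8.333e-02, 1.389e-02]  (obs o_0=1)
t=1: δ = [8.102e-03, 1.519e-02, 6.076e-03]  ψ = [0, 0, 0]  (obs o_1=3)
t=2: δ = [9.494e-04, 1.266e-03, 9.494e-04]  ψ = [1, 1, 1]  (obs o_2=0)
t=3: δ = [1.385e-04, 1.055e-04, 7.912e-05]  ψ = [2, 1, 1]  (obs o_3=0)
backtrack: best end state = 0; path = [0, 1, 2, 0]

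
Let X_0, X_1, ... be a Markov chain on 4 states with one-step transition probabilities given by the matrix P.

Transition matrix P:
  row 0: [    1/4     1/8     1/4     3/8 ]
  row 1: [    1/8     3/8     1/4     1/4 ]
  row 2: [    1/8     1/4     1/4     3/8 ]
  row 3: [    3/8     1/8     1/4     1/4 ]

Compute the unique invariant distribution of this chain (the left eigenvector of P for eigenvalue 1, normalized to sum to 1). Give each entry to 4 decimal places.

Balance equations π_j = Σ_i π_i·P[i][j]:
  π_0 = 1/4·π_0 + 1/8·π_1 + 1/8·π_2 + 3/8·π_3
  π_1 = 1/8·π_0 + 3/8·π_1 + 1/4·π_2 + 1/8·π_3
  π_2 = 1/4·π_0 + 1/4·π_1 + 1/4·π_2 + 1/4·π_3
  normalize: π_0 + π_1 + π_2 + π_3 = 1
Solving the linear system gives exactly π = [25/108, 5/24, 1/4, 67/216].

π = [0.2315, 0.2083, 0.2500, 0.3102]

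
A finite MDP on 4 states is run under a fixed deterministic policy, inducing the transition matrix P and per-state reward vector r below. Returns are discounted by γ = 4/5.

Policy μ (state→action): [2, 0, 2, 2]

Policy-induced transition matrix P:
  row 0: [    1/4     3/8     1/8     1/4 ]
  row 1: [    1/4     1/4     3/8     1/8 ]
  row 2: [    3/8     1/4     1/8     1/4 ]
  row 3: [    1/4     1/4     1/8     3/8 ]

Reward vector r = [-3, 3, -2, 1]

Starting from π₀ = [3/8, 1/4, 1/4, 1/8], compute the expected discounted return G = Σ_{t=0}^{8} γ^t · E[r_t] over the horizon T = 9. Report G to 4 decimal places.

G = -1.1260

t=0: π = [0.3750, 0.2500, 0.2500, 0.1250], E[r] = -0.7500, γ^t·E[r] = -0.750000, running G = -0.750000
t=1: π = [0.2813, 0.2969, 0.1875, 0.2344], E[r] = -0.0938, γ^t·E[r] = -0.075000, running G = -0.825000
t=2: π = [0.2734, 0.2852, 0.1992, 0.2422], E[r] = -0.1211, γ^t·E[r] = -0.077500, running G = -0.902500
t=3: π = [0.2749, 0.2842, 0.1963, 0.2446], E[r] = -0.1201, γ^t·E[r] = -0.061500, running G = -0.964000
t=4: π = [0.2745, 0.2844, 0.1960, 0.2451], E[r] = -0.1176, γ^t·E[r] = -0.048150, running G = -1.012150
t=5: π = [0.2745, 0.2843, 0.1961, 0.2451], E[r] = -0.1177, γ^t·E[r] = -0.038555, running G = -1.050705
t=6: π = [0.2745, 0.2843, 0.1961, 0.2451], E[r] = -0.1177, γ^t·E[r] = -0.030843, running G = -1.081548
t=7: π = [0.2745, 0.2843, 0.1961, 0.2451], E[r] = -0.1176, γ^t·E[r] = -0.024672, running G = -1.106220
t=8: π = [0.2745, 0.2843, 0.1961, 0.2451], E[r] = -0.1176, γ^t·E[r] = -0.019738, running G = -1.125958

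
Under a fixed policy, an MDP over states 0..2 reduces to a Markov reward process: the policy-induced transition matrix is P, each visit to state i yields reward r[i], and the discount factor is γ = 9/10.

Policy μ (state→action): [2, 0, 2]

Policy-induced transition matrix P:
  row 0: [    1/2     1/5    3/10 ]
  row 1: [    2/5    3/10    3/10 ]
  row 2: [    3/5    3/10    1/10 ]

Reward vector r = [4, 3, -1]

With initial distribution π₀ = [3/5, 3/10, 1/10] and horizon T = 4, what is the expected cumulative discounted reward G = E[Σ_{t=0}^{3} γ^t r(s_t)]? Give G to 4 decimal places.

t=0: π = [0.6000, 0.3000, 0.1000], E[r] = 3.2000, γ^t·E[r] = 3.200000, running G = 3.200000
t=1: π = [0.4800, 0.2400, 0.2800], E[r] = 2.3600, γ^t·E[r] = 2.124000, running G = 5.324000
t=2: π = [0.5040, 0.2520, 0.2440], E[r] = 2.5280, γ^t·E[r] = 2.047680, running G = 7.371680
t=3: π = [0.4992, 0.2496, 0.2512], E[r] = 2.4944, γ^t·E[r] = 1.818418, running G = 9.190098

G = 9.1901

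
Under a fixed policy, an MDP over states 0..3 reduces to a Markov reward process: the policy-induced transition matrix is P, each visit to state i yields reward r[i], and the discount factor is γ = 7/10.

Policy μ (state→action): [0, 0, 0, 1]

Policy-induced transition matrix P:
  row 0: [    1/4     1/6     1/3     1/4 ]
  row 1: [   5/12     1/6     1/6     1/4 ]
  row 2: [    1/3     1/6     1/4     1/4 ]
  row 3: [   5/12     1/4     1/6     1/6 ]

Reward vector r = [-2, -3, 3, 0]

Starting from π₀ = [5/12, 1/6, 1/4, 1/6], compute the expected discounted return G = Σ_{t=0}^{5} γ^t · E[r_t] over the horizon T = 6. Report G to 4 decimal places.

t=0: π = [0.4167, 0.1667, 0.2500, 0.1667], E[r] = -0.5833, γ^t·E[r] = -0.583333, running G = -0.583333
t=1: π = [0.3264, 0.1806, 0.2569, 0.2361], E[r] = -0.4236, γ^t·E[r] = -0.296528, running G = -0.879861
t=2: π = [0.3409, 0.1863, 0.2425, 0.2303], E[r] = -0.5133, γ^t·E[r] = -0.251522, running G = -1.131383
t=3: π = [0.3397, 0.1859, 0.2437, 0.2308], E[r] = -0.5058, γ^t·E[r] = -0.173501, running G = -1.304885
t=4: π = [0.3398, 0.1859, 0.2436, 0.2308], E[r] = -0.5065, γ^t·E[r] = -0.121601, running G = -1.426485
t=5: π = [0.3397, 0.1859, 0.2436, 0.2308], E[r] = -0.5064, γ^t·E[r] = -0.085112, running G = -1.511597

G = -1.5116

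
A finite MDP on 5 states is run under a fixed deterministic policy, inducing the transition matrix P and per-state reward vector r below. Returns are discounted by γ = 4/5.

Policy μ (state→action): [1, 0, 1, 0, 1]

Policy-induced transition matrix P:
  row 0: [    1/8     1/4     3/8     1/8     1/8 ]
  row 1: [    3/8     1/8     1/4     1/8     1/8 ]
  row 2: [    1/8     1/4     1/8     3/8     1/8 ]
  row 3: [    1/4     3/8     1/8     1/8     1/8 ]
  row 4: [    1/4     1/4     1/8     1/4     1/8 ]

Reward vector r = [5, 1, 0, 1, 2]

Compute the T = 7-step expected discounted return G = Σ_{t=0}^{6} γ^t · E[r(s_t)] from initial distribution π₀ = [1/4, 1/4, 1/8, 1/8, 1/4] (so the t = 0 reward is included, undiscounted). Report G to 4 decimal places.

t=0: π = [0.2500, 0.2500, 0.1250, 0.1250, 0.2500], E[r] = 2.1250, γ^t·E[r] = 2.125000, running G = 2.125000
t=1: π = [0.2344, 0.2344, 0.2188, 0.1875, 0.1250], E[r] = 1.8438, γ^t·E[r] = 1.475000, running G = 3.600000
t=2: π = [0.2227, 0.2441, 0.2129, 0.1953, 0.1250], E[r] = 1.8027, γ^t·E[r] = 1.153750, running G = 4.753750
t=3: π = [0.2261, 0.2439, 0.2112, 0.1938, 0.1250], E[r] = 1.8181, γ^t·E[r] = 0.930875, running G = 5.684625
t=4: π = [0.2258, 0.2437, 0.2120, 0.1934, 0.1250], E[r] = 1.8163, γ^t·E[r] = 0.743963, running G = 6.428588
t=5: π = [0.2257, 0.2437, 0.2119, 0.1936, 0.1250], E[r] = 1.8160, γ^t·E[r] = 0.595076, running G = 7.023664
t=6: π = [0.2258, 0.2437, 0.2119, 0.1936, 0.1250], E[r] = 1.8161, γ^t·E[r] = 0.476086, running G = 7.499750

G = 7.4997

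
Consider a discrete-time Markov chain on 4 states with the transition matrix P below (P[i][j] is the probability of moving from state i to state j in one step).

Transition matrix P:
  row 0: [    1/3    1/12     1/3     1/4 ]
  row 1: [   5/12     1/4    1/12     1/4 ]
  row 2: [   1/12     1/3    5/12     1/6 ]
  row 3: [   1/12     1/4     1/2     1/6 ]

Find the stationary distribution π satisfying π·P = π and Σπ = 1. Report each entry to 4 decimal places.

π = [0.2184, 0.2415, 0.3350, 0.2050]

Balance equations π_j = Σ_i π_i·P[i][j]:
  π_0 = 1/3·π_0 + 5/12·π_1 + 1/12·π_2 + 1/12·π_3
  π_1 = 1/12·π_0 + 1/4·π_1 + 1/3·π_2 + 1/4·π_3
  π_2 = 1/3·π_0 + 1/12·π_1 + 5/12·π_2 + 1/2·π_3
  normalize: π_0 + π_1 + π_2 + π_3 = 1
Solving the linear system gives exactly π = [341/1561, 377/1561, 523/1561, 320/1561].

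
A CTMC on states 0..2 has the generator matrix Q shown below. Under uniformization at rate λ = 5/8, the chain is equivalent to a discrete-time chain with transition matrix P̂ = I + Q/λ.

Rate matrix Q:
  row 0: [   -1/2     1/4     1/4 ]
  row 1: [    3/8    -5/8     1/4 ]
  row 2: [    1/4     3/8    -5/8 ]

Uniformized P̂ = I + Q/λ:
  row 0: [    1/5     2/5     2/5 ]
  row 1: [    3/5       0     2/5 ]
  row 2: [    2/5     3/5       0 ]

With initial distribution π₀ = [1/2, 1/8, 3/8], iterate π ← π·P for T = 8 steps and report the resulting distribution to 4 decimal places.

π = [0.3881, 0.3262, 0.2858]

t=0: π = [0.5000, 0.1250, 0.3750]
t=1: π = [0.3250, 0.4250, 0.2500]
t=2: π = [0.4200, 0.2800, 0.3000]
t=3: π = [0.3720, 0.3480, 0.2800]
t=4: π = [0.3952, 0.3168, 0.2880]
t=5: π = [0.3843, 0.3309, 0.2848]
t=6: π = [0.3893, 0.3246, 0.2861]
t=7: π = [0.3871, 0.3274, 0.2856]
t=8: π = [0.3881, 0.3262, 0.2858]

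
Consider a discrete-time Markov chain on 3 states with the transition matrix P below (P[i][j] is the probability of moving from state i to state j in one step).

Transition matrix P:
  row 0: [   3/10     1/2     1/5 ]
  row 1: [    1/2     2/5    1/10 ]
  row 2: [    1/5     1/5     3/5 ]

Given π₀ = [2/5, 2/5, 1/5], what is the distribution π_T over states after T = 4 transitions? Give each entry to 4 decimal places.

t=0: π = [0.4000, 0.4000, 0.2000]
t=1: π = [0.3600, 0.4000, 0.2400]
t=2: π = [0.3560, 0.3880, 0.2560]
t=3: π = [0.3520, 0.3844, 0.2636]
t=4: π = [0.3505, 0.3825, 0.2670]

π = [0.3505, 0.3825, 0.2670]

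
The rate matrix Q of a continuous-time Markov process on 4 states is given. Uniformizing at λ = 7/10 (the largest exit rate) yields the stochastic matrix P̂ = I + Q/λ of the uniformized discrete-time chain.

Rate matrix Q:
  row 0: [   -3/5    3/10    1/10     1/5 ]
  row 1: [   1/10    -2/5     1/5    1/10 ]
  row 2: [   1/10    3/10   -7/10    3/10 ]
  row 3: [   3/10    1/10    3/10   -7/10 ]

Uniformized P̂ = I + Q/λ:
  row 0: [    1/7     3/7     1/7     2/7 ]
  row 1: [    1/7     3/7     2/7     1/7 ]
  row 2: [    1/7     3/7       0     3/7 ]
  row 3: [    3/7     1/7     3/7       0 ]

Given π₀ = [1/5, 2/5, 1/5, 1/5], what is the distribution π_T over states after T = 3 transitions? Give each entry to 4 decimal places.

π = [0.2023, 0.3691, 0.2239, 0.2047]

t=0: π = [0.2000, 0.4000, 0.2000, 0.2000]
t=1: π = [0.2000, 0.3714, 0.2286, 0.2000]
t=2: π = [0.2000, 0.3714, 0.2204, 0.2082]
t=3: π = [0.2023, 0.3691, 0.2239, 0.2047]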